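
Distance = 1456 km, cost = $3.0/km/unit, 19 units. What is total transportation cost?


TC = dist * cost * units = 1456 * 3.0 * 19 = $82992.00

$82992.00


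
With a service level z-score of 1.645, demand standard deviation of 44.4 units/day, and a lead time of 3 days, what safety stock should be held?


Formula: SS = z * sigma_d * sqrt(LT)
sqrt(LT) = sqrt(3) = 1.7321
SS = 1.645 * 44.4 * 1.7321
SS = 126.5 units

126.5 units


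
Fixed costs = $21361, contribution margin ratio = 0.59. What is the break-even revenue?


Formula: BER = Fixed Costs / Contribution Margin Ratio
BER = $21361 / 0.59
BER = $36205.08 (to the nearest cent)

$36205.08


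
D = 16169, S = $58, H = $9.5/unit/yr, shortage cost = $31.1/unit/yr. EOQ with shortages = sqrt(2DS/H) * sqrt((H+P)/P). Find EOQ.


Formula: EOQ* = sqrt(2DS/H) * sqrt((H+P)/P)
Base EOQ = sqrt(2*16169*58/9.5) = 444.33 units
Correction = sqrt((9.5+31.1)/31.1) = 1.14257
EOQ* = 444.33 * 1.14257 = 507.7 units

507.7 units


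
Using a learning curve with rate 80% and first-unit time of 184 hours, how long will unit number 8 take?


Formula: T_n = T_1 * (learning_rate)^(log2(n)) where learning_rate = rate/100
Doublings = log2(8) = 3
T_n = 184 * 0.8^3
T_n = 184 * 0.512 = 94.2 hours

94.2 hours


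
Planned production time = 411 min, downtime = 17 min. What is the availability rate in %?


Formula: Availability = (Planned Time - Downtime) / Planned Time * 100
Uptime = 411 - 17 = 394 min
Availability = 394 / 411 * 100 = 95.9%

95.9%


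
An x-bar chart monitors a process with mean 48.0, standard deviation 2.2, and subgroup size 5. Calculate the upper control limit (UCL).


UCL = 48.0 + 3 * 2.2 / sqrt(5)

50.95


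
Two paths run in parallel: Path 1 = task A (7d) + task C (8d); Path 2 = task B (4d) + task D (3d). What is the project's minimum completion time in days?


Path 1 = 7 + 8 = 15 days
Path 2 = 4 + 3 = 7 days
Duration = max(15, 7) = 15 days

15 days


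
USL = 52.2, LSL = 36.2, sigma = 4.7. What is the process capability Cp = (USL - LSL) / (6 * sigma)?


Cp = (52.2 - 36.2) / (6 * 4.7)

0.57


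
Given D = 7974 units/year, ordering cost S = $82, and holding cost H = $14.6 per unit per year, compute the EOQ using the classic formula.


Formula: EOQ = sqrt(2 * D * S / H)
Numerator: 2 * 7974 * 82 = 1307736
2DS/H = 1307736 / 14.6 = 89571.0
EOQ = sqrt(89571.0) = 299.3 units

299.3 units


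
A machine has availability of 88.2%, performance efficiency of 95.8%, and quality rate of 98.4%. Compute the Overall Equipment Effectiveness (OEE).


Formula: OEE = Availability * Performance * Quality / 10000
A * P = 88.2% * 95.8% / 100 = 84.5%
OEE = 84.5% * 98.4% / 100 = 83.1%

83.1%


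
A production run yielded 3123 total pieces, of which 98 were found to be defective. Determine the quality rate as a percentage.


Formula: Quality Rate = Good Pieces / Total Pieces * 100
Good pieces = 3123 - 98 = 3025
QR = 3025 / 3123 * 100 = 96.9%

96.9%


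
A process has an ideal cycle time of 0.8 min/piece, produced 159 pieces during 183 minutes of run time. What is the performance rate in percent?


Formula: Performance = (Ideal CT * Total Count) / Run Time * 100
Ideal output time = 0.8 * 159 = 127.2 min
Performance = 127.2 / 183 * 100 = 69.5%

69.5%


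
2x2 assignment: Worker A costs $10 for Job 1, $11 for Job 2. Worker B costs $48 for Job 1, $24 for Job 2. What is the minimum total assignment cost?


Option 1: A->1 + B->2 = $10 + $24 = $34
Option 2: A->2 + B->1 = $11 + $48 = $59
Min cost = min($34, $59) = $34

$34


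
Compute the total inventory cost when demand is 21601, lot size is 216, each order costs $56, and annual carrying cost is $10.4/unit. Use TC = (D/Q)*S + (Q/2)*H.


TC = 21601/216 * 56 + 216/2 * 10.4

$6723.46


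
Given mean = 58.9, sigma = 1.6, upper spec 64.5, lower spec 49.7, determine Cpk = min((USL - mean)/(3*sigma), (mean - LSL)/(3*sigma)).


Cpu = (64.5 - 58.9) / (3 * 1.6) = 1.17
Cpl = (58.9 - 49.7) / (3 * 1.6) = 1.92
Cpk = min(1.17, 1.92) = 1.17

1.17


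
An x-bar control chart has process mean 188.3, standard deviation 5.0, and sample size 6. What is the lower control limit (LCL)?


LCL = 188.3 - 3 * 5.0 / sqrt(6)

182.18


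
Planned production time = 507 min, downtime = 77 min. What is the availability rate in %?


Formula: Availability = (Planned Time - Downtime) / Planned Time * 100
Uptime = 507 - 77 = 430 min
Availability = 430 / 507 * 100 = 84.8%

84.8%


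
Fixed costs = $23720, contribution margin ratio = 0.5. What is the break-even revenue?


Formula: BER = Fixed Costs / Contribution Margin Ratio
BER = $23720 / 0.5
BER = $47440.00 (to the nearest cent)

$47440.00


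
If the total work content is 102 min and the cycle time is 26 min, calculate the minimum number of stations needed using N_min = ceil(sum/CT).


Formula: N_min = ceil(Sum of Task Times / Cycle Time)
N_min = ceil(102 min / 26 min) = ceil(3.9231)
N_min = 4 stations

4


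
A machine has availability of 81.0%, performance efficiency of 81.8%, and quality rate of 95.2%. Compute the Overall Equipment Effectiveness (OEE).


Formula: OEE = Availability * Performance * Quality / 10000
A * P = 81.0% * 81.8% / 100 = 66.26%
OEE = 66.26% * 95.2% / 100 = 63.1%

63.1%


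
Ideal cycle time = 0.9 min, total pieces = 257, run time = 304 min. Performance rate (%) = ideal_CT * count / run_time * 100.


Formula: Performance = (Ideal CT * Total Count) / Run Time * 100
Ideal output time = 0.9 * 257 = 231.3 min
Performance = 231.3 / 304 * 100 = 76.1%

76.1%


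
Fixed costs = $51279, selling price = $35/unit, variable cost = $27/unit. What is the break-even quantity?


Formula: BEQ = Fixed Costs / (Price - Variable Cost)
Contribution margin = $35 - $27 = $8/unit
BEQ = ceil($51279 / $8/unit) = ceil(6409.88) = 6410 units

6410 units


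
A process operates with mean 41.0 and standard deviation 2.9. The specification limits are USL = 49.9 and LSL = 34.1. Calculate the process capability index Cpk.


Cpu = (49.9 - 41.0) / (3 * 2.9) = 1.02
Cpl = (41.0 - 34.1) / (3 * 2.9) = 0.79
Cpk = min(1.02, 0.79) = 0.79

0.79


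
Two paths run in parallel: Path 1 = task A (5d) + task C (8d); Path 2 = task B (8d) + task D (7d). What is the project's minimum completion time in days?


Path 1 = 5 + 8 = 13 days
Path 2 = 8 + 7 = 15 days
Duration = max(13, 15) = 15 days

15 days


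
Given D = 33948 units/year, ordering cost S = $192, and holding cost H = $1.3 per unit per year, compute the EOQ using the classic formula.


Formula: EOQ = sqrt(2 * D * S / H)
Numerator: 2 * 33948 * 192 = 13036032
2DS/H = 13036032 / 1.3 = 10027716.9
EOQ = sqrt(10027716.9) = 3166.7 units

3166.7 units


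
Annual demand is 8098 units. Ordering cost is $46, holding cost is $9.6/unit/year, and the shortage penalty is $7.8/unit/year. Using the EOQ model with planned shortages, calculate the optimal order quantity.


Formula: EOQ* = sqrt(2DS/H) * sqrt((H+P)/P)
Base EOQ = sqrt(2*8098*46/9.6) = 278.58 units
Correction = sqrt((9.6+7.8)/7.8) = 1.49358
EOQ* = 278.58 * 1.49358 = 416.1 units

416.1 units


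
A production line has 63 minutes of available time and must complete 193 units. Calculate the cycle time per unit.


Formula: CT = Available Time / Number of Units
CT = 63 min / 193 units
CT = 0.33 min/unit

0.33 min/unit


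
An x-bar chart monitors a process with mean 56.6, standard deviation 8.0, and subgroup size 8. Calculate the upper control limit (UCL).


UCL = 56.6 + 3 * 8.0 / sqrt(8)

65.09


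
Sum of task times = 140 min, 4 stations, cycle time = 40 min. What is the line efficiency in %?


Formula: Efficiency = Sum of Task Times / (N_stations * CT) * 100
Total station capacity = 4 stations * 40 min = 160 min
Efficiency = 140 / 160 * 100 = 87.5%

87.5%


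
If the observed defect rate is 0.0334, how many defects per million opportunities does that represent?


DPMO = defect_rate * 1000000 = 0.0334 * 1000000

33400


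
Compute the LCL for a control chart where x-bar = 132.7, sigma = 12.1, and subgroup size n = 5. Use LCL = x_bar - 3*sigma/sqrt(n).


LCL = 132.7 - 3 * 12.1 / sqrt(5)

116.47


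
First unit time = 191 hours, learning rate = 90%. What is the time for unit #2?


Formula: T_n = T_1 * (learning_rate)^(log2(n)) where learning_rate = rate/100
Doublings = log2(2) = 1
T_n = 191 * 0.9^1
T_n = 191 * 0.9 = 171.9 hours

171.9 hours


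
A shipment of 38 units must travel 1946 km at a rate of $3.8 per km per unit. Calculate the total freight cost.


TC = dist * cost * units = 1946 * 3.8 * 38 = $281002.40

$281002.40


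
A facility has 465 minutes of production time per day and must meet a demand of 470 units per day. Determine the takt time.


Formula: Takt Time = Available Production Time / Customer Demand
Takt = 465 min/day / 470 units/day
Takt = 0.99 min/unit

0.99 min/unit


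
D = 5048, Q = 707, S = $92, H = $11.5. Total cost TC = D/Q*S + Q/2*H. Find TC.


TC = 5048/707 * 92 + 707/2 * 11.5

$4722.13


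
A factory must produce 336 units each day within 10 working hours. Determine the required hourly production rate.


Formula: Production Rate = Daily Demand / Available Hours
Rate = 336 units/day / 10 hours/day
Rate = 33.6 units/hour

33.6 units/hour


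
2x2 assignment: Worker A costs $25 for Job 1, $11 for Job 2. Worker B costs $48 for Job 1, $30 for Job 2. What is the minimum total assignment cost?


Option 1: A->1 + B->2 = $25 + $30 = $55
Option 2: A->2 + B->1 = $11 + $48 = $59
Min cost = min($55, $59) = $55

$55


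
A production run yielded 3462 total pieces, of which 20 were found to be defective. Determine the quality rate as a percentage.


Formula: Quality Rate = Good Pieces / Total Pieces * 100
Good pieces = 3462 - 20 = 3442
QR = 3442 / 3462 * 100 = 99.4%

99.4%


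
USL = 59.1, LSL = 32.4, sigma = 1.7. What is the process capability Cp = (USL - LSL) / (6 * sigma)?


Cp = (59.1 - 32.4) / (6 * 1.7)

2.62


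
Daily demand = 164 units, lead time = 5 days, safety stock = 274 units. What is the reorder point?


Formula: ROP = (Daily Demand * Lead Time) + Safety Stock
Demand during lead time = 164 * 5 = 820 units
ROP = 820 + 274 = 1094 units

1094 units


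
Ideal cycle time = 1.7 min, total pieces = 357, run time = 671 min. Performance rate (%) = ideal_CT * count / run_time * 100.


Formula: Performance = (Ideal CT * Total Count) / Run Time * 100
Ideal output time = 1.7 * 357 = 606.9 min
Performance = 606.9 / 671 * 100 = 90.4%

90.4%


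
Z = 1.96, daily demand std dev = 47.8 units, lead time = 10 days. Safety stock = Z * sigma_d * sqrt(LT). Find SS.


Formula: SS = z * sigma_d * sqrt(LT)
sqrt(LT) = sqrt(10) = 3.1623
SS = 1.96 * 47.8 * 3.1623
SS = 296.3 units

296.3 units


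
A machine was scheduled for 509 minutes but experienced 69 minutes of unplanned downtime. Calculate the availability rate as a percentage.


Formula: Availability = (Planned Time - Downtime) / Planned Time * 100
Uptime = 509 - 69 = 440 min
Availability = 440 / 509 * 100 = 86.4%

86.4%


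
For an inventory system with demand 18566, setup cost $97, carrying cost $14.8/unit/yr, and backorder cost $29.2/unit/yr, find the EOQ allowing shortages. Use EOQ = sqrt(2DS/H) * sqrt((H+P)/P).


Formula: EOQ* = sqrt(2DS/H) * sqrt((H+P)/P)
Base EOQ = sqrt(2*18566*97/14.8) = 493.32 units
Correction = sqrt((14.8+29.2)/29.2) = 1.22754
EOQ* = 493.32 * 1.22754 = 605.6 units

605.6 units


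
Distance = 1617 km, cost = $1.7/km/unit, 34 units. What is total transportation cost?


TC = dist * cost * units = 1617 * 1.7 * 34 = $93462.60

$93462.60


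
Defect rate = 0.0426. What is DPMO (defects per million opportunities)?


DPMO = defect_rate * 1000000 = 0.0426 * 1000000

42600


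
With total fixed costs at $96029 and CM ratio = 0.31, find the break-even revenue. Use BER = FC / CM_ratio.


Formula: BER = Fixed Costs / Contribution Margin Ratio
BER = $96029 / 0.31
BER = $309770.97 (to the nearest cent)

$309770.97


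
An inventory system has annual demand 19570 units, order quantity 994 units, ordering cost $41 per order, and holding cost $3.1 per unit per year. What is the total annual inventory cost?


TC = 19570/994 * 41 + 994/2 * 3.1

$2347.91


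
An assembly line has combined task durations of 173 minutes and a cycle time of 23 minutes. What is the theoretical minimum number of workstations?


Formula: N_min = ceil(Sum of Task Times / Cycle Time)
N_min = ceil(173 min / 23 min) = ceil(7.5217)
N_min = 8 stations

8


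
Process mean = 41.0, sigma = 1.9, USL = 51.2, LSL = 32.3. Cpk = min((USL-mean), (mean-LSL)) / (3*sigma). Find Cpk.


Cpu = (51.2 - 41.0) / (3 * 1.9) = 1.79
Cpl = (41.0 - 32.3) / (3 * 1.9) = 1.53
Cpk = min(1.79, 1.53) = 1.53

1.53


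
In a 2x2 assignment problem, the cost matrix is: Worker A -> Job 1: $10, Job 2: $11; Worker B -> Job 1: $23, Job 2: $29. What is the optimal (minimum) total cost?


Option 1: A->1 + B->2 = $10 + $29 = $39
Option 2: A->2 + B->1 = $11 + $23 = $34
Min cost = min($39, $34) = $34

$34


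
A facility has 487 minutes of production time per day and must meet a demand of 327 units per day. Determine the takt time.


Formula: Takt Time = Available Production Time / Customer Demand
Takt = 487 min/day / 327 units/day
Takt = 1.49 min/unit

1.49 min/unit


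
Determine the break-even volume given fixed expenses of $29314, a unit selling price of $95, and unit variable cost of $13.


Formula: BEQ = Fixed Costs / (Price - Variable Cost)
Contribution margin = $95 - $13 = $82/unit
BEQ = ceil($29314 / $82/unit) = ceil(357.49) = 358 units

358 units


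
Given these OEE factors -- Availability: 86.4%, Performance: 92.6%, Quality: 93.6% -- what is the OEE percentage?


Formula: OEE = Availability * Performance * Quality / 10000
A * P = 86.4% * 92.6% / 100 = 80.01%
OEE = 80.01% * 93.6% / 100 = 74.9%

74.9%


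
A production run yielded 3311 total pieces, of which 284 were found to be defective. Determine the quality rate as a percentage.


Formula: Quality Rate = Good Pieces / Total Pieces * 100
Good pieces = 3311 - 284 = 3027
QR = 3027 / 3311 * 100 = 91.4%

91.4%


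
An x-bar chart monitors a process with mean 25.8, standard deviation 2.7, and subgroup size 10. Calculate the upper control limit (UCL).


UCL = 25.8 + 3 * 2.7 / sqrt(10)

28.36


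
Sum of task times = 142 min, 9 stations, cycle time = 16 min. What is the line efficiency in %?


Formula: Efficiency = Sum of Task Times / (N_stations * CT) * 100
Total station capacity = 9 stations * 16 min = 144 min
Efficiency = 142 / 144 * 100 = 98.6%

98.6%


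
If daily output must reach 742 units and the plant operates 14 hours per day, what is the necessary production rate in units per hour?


Formula: Production Rate = Daily Demand / Available Hours
Rate = 742 units/day / 14 hours/day
Rate = 53.0 units/hour

53.0 units/hour


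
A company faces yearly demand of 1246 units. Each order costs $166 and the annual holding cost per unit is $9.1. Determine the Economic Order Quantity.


Formula: EOQ = sqrt(2 * D * S / H)
Numerator: 2 * 1246 * 166 = 413672
2DS/H = 413672 / 9.1 = 45458.5
EOQ = sqrt(45458.5) = 213.2 units

213.2 units


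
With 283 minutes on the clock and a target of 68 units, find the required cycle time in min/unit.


Formula: CT = Available Time / Number of Units
CT = 283 min / 68 units
CT = 4.16 min/unit

4.16 min/unit


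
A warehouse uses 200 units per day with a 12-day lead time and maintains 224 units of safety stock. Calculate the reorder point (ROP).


Formula: ROP = (Daily Demand * Lead Time) + Safety Stock
Demand during lead time = 200 * 12 = 2400 units
ROP = 2400 + 224 = 2624 units

2624 units


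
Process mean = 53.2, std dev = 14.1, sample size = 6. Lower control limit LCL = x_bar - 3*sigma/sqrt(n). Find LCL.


LCL = 53.2 - 3 * 14.1 / sqrt(6)

35.93


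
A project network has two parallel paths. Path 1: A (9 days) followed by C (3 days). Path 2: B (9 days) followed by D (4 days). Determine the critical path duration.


Path 1 = 9 + 3 = 12 days
Path 2 = 9 + 4 = 13 days
Duration = max(12, 13) = 13 days

13 days


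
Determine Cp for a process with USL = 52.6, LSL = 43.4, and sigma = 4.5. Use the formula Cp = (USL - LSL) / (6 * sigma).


Cp = (52.6 - 43.4) / (6 * 4.5)

0.34


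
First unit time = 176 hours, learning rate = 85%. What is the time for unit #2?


Formula: T_n = T_1 * (learning_rate)^(log2(n)) where learning_rate = rate/100
Doublings = log2(2) = 1
T_n = 176 * 0.85^1
T_n = 176 * 0.85 = 149.6 hours

149.6 hours


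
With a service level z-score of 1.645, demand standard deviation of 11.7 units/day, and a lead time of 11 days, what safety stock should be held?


Formula: SS = z * sigma_d * sqrt(LT)
sqrt(LT) = sqrt(11) = 3.3166
SS = 1.645 * 11.7 * 3.3166
SS = 63.8 units

63.8 units


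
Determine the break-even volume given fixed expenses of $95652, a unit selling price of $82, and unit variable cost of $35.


Formula: BEQ = Fixed Costs / (Price - Variable Cost)
Contribution margin = $82 - $35 = $47/unit
BEQ = ceil($95652 / $47/unit) = ceil(2035.15) = 2036 units

2036 units


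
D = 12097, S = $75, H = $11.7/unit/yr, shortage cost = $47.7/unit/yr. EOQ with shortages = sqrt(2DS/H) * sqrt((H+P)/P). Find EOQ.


Formula: EOQ* = sqrt(2DS/H) * sqrt((H+P)/P)
Base EOQ = sqrt(2*12097*75/11.7) = 393.81 units
Correction = sqrt((11.7+47.7)/47.7) = 1.11592
EOQ* = 393.81 * 1.11592 = 439.5 units

439.5 units


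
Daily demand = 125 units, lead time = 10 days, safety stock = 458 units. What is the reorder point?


Formula: ROP = (Daily Demand * Lead Time) + Safety Stock
Demand during lead time = 125 * 10 = 1250 units
ROP = 1250 + 458 = 1708 units

1708 units


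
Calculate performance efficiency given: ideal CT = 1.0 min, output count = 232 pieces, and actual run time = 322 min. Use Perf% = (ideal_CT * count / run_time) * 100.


Formula: Performance = (Ideal CT * Total Count) / Run Time * 100
Ideal output time = 1.0 * 232 = 232.0 min
Performance = 232.0 / 322 * 100 = 72.0%

72.0%


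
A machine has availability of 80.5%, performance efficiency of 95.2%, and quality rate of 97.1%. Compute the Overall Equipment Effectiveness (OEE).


Formula: OEE = Availability * Performance * Quality / 10000
A * P = 80.5% * 95.2% / 100 = 76.64%
OEE = 76.64% * 97.1% / 100 = 74.4%

74.4%


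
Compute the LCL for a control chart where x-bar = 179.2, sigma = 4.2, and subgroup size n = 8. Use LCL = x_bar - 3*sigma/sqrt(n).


LCL = 179.2 - 3 * 4.2 / sqrt(8)

174.75


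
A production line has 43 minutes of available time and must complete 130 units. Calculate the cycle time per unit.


Formula: CT = Available Time / Number of Units
CT = 43 min / 130 units
CT = 0.33 min/unit

0.33 min/unit


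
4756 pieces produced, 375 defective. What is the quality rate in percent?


Formula: Quality Rate = Good Pieces / Total Pieces * 100
Good pieces = 4756 - 375 = 4381
QR = 4381 / 4756 * 100 = 92.1%

92.1%


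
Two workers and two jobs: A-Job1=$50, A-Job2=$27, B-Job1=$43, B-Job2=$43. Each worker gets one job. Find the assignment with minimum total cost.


Option 1: A->1 + B->2 = $50 + $43 = $93
Option 2: A->2 + B->1 = $27 + $43 = $70
Min cost = min($93, $70) = $70

$70


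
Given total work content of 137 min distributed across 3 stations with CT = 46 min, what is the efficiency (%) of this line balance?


Formula: Efficiency = Sum of Task Times / (N_stations * CT) * 100
Total station capacity = 3 stations * 46 min = 138 min
Efficiency = 137 / 138 * 100 = 99.3%

99.3%


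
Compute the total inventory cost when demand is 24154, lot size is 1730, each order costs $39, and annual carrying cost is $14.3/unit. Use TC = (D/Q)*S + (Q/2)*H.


TC = 24154/1730 * 39 + 1730/2 * 14.3

$12914.01


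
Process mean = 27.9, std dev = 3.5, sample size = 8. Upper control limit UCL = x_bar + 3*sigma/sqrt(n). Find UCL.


UCL = 27.9 + 3 * 3.5 / sqrt(8)

31.61


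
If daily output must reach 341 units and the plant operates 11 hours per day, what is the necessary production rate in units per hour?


Formula: Production Rate = Daily Demand / Available Hours
Rate = 341 units/day / 11 hours/day
Rate = 31.0 units/hour

31.0 units/hour


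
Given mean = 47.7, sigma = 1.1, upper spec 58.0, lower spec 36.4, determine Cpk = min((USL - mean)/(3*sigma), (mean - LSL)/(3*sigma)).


Cpu = (58.0 - 47.7) / (3 * 1.1) = 3.12
Cpl = (47.7 - 36.4) / (3 * 1.1) = 3.42
Cpk = min(3.12, 3.42) = 3.12

3.12


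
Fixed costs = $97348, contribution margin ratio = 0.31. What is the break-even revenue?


Formula: BER = Fixed Costs / Contribution Margin Ratio
BER = $97348 / 0.31
BER = $314025.81 (to the nearest cent)

$314025.81


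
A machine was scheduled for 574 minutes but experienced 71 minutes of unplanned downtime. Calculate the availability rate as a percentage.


Formula: Availability = (Planned Time - Downtime) / Planned Time * 100
Uptime = 574 - 71 = 503 min
Availability = 503 / 574 * 100 = 87.6%

87.6%


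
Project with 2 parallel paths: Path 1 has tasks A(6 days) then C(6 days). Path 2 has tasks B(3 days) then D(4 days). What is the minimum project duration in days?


Path 1 = 6 + 6 = 12 days
Path 2 = 3 + 4 = 7 days
Duration = max(12, 7) = 12 days

12 days


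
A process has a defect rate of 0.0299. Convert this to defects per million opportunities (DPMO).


DPMO = defect_rate * 1000000 = 0.0299 * 1000000

29900


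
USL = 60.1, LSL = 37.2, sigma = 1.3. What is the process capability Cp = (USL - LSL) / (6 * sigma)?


Cp = (60.1 - 37.2) / (6 * 1.3)

2.94


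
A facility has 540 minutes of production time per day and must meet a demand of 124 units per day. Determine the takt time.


Formula: Takt Time = Available Production Time / Customer Demand
Takt = 540 min/day / 124 units/day
Takt = 4.35 min/unit

4.35 min/unit


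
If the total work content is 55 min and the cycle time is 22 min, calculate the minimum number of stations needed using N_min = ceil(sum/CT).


Formula: N_min = ceil(Sum of Task Times / Cycle Time)
N_min = ceil(55 min / 22 min) = ceil(2.5)
N_min = 3 stations

3


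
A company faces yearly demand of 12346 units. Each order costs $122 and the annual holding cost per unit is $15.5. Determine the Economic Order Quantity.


Formula: EOQ = sqrt(2 * D * S / H)
Numerator: 2 * 12346 * 122 = 3012424
2DS/H = 3012424 / 15.5 = 194349.9
EOQ = sqrt(194349.9) = 440.9 units

440.9 units


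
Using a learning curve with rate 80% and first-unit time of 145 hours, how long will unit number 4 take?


Formula: T_n = T_1 * (learning_rate)^(log2(n)) where learning_rate = rate/100
Doublings = log2(4) = 2
T_n = 145 * 0.8^2
T_n = 145 * 0.64 = 92.8 hours

92.8 hours


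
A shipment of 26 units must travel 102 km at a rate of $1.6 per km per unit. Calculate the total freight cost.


TC = dist * cost * units = 102 * 1.6 * 26 = $4243.20

$4243.20


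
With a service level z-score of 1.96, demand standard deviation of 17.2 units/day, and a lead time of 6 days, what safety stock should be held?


Formula: SS = z * sigma_d * sqrt(LT)
sqrt(LT) = sqrt(6) = 2.4495
SS = 1.96 * 17.2 * 2.4495
SS = 82.6 units

82.6 units


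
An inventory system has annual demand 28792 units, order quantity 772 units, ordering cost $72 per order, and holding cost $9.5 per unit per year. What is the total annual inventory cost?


TC = 28792/772 * 72 + 772/2 * 9.5

$6352.26


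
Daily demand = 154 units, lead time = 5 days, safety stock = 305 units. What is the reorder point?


Formula: ROP = (Daily Demand * Lead Time) + Safety Stock
Demand during lead time = 154 * 5 = 770 units
ROP = 770 + 305 = 1075 units

1075 units


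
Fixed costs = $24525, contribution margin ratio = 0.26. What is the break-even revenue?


Formula: BER = Fixed Costs / Contribution Margin Ratio
BER = $24525 / 0.26
BER = $94326.92 (to the nearest cent)

$94326.92


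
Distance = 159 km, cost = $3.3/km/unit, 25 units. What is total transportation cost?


TC = dist * cost * units = 159 * 3.3 * 25 = $13117.50

$13117.50


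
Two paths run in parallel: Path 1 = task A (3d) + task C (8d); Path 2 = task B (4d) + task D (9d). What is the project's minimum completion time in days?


Path 1 = 3 + 8 = 11 days
Path 2 = 4 + 9 = 13 days
Duration = max(11, 13) = 13 days

13 days


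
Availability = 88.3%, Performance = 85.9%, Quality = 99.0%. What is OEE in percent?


Formula: OEE = Availability * Performance * Quality / 10000
A * P = 88.3% * 85.9% / 100 = 75.85%
OEE = 75.85% * 99.0% / 100 = 75.1%

75.1%


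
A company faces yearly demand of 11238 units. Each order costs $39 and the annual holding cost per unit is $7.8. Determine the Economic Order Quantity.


Formula: EOQ = sqrt(2 * D * S / H)
Numerator: 2 * 11238 * 39 = 876564
2DS/H = 876564 / 7.8 = 112380.0
EOQ = sqrt(112380.0) = 335.2 units

335.2 units


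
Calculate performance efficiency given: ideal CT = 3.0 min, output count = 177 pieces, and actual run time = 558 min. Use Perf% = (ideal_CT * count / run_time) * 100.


Formula: Performance = (Ideal CT * Total Count) / Run Time * 100
Ideal output time = 3.0 * 177 = 531.0 min
Performance = 531.0 / 558 * 100 = 95.2%

95.2%


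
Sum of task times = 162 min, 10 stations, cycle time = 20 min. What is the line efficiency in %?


Formula: Efficiency = Sum of Task Times / (N_stations * CT) * 100
Total station capacity = 10 stations * 20 min = 200 min
Efficiency = 162 / 200 * 100 = 81.0%

81.0%


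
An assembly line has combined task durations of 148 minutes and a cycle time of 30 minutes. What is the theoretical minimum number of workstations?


Formula: N_min = ceil(Sum of Task Times / Cycle Time)
N_min = ceil(148 min / 30 min) = ceil(4.9333)
N_min = 5 stations

5


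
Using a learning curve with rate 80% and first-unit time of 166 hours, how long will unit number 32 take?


Formula: T_n = T_1 * (learning_rate)^(log2(n)) where learning_rate = rate/100
Doublings = log2(32) = 5
T_n = 166 * 0.8^5
T_n = 166 * 0.3277 = 54.4 hours

54.4 hours


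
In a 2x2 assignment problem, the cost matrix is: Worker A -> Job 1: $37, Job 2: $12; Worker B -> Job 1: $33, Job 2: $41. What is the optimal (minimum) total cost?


Option 1: A->1 + B->2 = $37 + $41 = $78
Option 2: A->2 + B->1 = $12 + $33 = $45
Min cost = min($78, $45) = $45

$45


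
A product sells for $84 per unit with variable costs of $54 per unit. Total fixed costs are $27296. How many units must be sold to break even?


Formula: BEQ = Fixed Costs / (Price - Variable Cost)
Contribution margin = $84 - $54 = $30/unit
BEQ = ceil($27296 / $30/unit) = ceil(909.87) = 910 units

910 units


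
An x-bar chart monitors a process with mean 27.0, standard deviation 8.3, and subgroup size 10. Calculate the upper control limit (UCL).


UCL = 27.0 + 3 * 8.3 / sqrt(10)

34.87


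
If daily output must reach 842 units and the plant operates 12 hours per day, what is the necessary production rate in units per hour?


Formula: Production Rate = Daily Demand / Available Hours
Rate = 842 units/day / 12 hours/day
Rate = 70.2 units/hour

70.2 units/hour


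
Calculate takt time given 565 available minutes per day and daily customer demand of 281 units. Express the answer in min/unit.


Formula: Takt Time = Available Production Time / Customer Demand
Takt = 565 min/day / 281 units/day
Takt = 2.01 min/unit

2.01 min/unit


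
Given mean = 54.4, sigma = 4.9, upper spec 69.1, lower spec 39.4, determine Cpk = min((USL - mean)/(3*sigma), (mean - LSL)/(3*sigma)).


Cpu = (69.1 - 54.4) / (3 * 4.9) = 1.0
Cpl = (54.4 - 39.4) / (3 * 4.9) = 1.02
Cpk = min(1.0, 1.02) = 1.0

1.0


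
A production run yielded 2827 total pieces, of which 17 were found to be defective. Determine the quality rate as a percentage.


Formula: Quality Rate = Good Pieces / Total Pieces * 100
Good pieces = 2827 - 17 = 2810
QR = 2810 / 2827 * 100 = 99.4%

99.4%


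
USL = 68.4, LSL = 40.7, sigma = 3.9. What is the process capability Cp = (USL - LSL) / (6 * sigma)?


Cp = (68.4 - 40.7) / (6 * 3.9)

1.18


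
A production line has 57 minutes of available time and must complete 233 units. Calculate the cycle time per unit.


Formula: CT = Available Time / Number of Units
CT = 57 min / 233 units
CT = 0.24 min/unit

0.24 min/unit


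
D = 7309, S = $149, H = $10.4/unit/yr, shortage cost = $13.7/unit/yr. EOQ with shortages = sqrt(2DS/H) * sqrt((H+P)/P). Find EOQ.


Formula: EOQ* = sqrt(2DS/H) * sqrt((H+P)/P)
Base EOQ = sqrt(2*7309*149/10.4) = 457.64 units
Correction = sqrt((10.4+13.7)/13.7) = 1.32632
EOQ* = 457.64 * 1.32632 = 607.0 units

607.0 units


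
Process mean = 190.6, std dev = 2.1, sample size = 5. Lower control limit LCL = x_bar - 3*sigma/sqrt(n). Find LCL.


LCL = 190.6 - 3 * 2.1 / sqrt(5)

187.78


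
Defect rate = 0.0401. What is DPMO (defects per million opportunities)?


DPMO = defect_rate * 1000000 = 0.0401 * 1000000

40100


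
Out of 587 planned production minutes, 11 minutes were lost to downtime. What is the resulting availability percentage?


Formula: Availability = (Planned Time - Downtime) / Planned Time * 100
Uptime = 587 - 11 = 576 min
Availability = 576 / 587 * 100 = 98.1%

98.1%


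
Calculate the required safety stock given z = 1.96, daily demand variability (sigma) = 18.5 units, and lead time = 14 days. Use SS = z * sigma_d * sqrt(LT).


Formula: SS = z * sigma_d * sqrt(LT)
sqrt(LT) = sqrt(14) = 3.7417
SS = 1.96 * 18.5 * 3.7417
SS = 135.7 units

135.7 units


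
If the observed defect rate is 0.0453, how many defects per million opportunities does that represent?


DPMO = defect_rate * 1000000 = 0.0453 * 1000000

45300


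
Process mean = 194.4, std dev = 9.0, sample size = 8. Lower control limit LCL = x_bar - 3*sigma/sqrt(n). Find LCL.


LCL = 194.4 - 3 * 9.0 / sqrt(8)

184.85


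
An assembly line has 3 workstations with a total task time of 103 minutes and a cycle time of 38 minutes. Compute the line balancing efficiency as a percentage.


Formula: Efficiency = Sum of Task Times / (N_stations * CT) * 100
Total station capacity = 3 stations * 38 min = 114 min
Efficiency = 103 / 114 * 100 = 90.4%

90.4%


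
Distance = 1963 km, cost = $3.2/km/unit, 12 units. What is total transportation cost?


TC = dist * cost * units = 1963 * 3.2 * 12 = $75379.20

$75379.20


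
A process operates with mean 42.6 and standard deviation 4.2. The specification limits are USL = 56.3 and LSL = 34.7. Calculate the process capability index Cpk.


Cpu = (56.3 - 42.6) / (3 * 4.2) = 1.09
Cpl = (42.6 - 34.7) / (3 * 4.2) = 0.63
Cpk = min(1.09, 0.63) = 0.63

0.63


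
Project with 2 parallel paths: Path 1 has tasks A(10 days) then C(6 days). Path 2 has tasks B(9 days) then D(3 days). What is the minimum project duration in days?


Path 1 = 10 + 6 = 16 days
Path 2 = 9 + 3 = 12 days
Duration = max(16, 12) = 16 days

16 days


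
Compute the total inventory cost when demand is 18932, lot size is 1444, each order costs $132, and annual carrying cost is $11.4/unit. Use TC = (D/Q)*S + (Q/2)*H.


TC = 18932/1444 * 132 + 1444/2 * 11.4

$9961.43


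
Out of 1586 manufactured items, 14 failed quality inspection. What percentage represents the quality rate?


Formula: Quality Rate = Good Pieces / Total Pieces * 100
Good pieces = 1586 - 14 = 1572
QR = 1572 / 1586 * 100 = 99.1%

99.1%


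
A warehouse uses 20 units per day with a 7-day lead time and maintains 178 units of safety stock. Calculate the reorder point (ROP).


Formula: ROP = (Daily Demand * Lead Time) + Safety Stock
Demand during lead time = 20 * 7 = 140 units
ROP = 140 + 178 = 318 units

318 units


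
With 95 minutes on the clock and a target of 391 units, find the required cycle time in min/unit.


Formula: CT = Available Time / Number of Units
CT = 95 min / 391 units
CT = 0.24 min/unit

0.24 min/unit


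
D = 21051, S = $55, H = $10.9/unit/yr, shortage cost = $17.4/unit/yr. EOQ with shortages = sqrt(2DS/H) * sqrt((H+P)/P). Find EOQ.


Formula: EOQ* = sqrt(2DS/H) * sqrt((H+P)/P)
Base EOQ = sqrt(2*21051*55/10.9) = 460.91 units
Correction = sqrt((10.9+17.4)/17.4) = 1.27532
EOQ* = 460.91 * 1.27532 = 587.8 units

587.8 units


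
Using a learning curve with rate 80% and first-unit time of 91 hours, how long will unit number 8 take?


Formula: T_n = T_1 * (learning_rate)^(log2(n)) where learning_rate = rate/100
Doublings = log2(8) = 3
T_n = 91 * 0.8^3
T_n = 91 * 0.512 = 46.6 hours

46.6 hours


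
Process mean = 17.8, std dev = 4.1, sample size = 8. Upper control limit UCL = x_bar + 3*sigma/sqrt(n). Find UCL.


UCL = 17.8 + 3 * 4.1 / sqrt(8)

22.15


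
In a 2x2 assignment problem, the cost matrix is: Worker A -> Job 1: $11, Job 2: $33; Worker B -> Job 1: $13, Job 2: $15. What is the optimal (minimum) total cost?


Option 1: A->1 + B->2 = $11 + $15 = $26
Option 2: A->2 + B->1 = $33 + $13 = $46
Min cost = min($26, $46) = $26

$26


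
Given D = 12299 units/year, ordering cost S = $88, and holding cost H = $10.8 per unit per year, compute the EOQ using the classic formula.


Formula: EOQ = sqrt(2 * D * S / H)
Numerator: 2 * 12299 * 88 = 2164624
2DS/H = 2164624 / 10.8 = 200428.1
EOQ = sqrt(200428.1) = 447.7 units

447.7 units


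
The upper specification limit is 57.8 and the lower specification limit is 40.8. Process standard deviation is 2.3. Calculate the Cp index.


Cp = (57.8 - 40.8) / (6 * 2.3)

1.23


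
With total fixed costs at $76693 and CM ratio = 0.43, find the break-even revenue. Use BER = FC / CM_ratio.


Formula: BER = Fixed Costs / Contribution Margin Ratio
BER = $76693 / 0.43
BER = $178355.81 (to the nearest cent)

$178355.81


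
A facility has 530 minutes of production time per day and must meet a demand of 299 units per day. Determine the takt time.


Formula: Takt Time = Available Production Time / Customer Demand
Takt = 530 min/day / 299 units/day
Takt = 1.77 min/unit

1.77 min/unit


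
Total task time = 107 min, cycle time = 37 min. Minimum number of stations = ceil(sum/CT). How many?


Formula: N_min = ceil(Sum of Task Times / Cycle Time)
N_min = ceil(107 min / 37 min) = ceil(2.8919)
N_min = 3 stations

3


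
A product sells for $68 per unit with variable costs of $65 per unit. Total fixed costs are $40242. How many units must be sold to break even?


Formula: BEQ = Fixed Costs / (Price - Variable Cost)
Contribution margin = $68 - $65 = $3/unit
BEQ = ceil($40242 / $3/unit) = ceil(13414.0) = 13414 units

13414 units


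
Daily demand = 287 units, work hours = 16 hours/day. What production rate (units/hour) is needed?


Formula: Production Rate = Daily Demand / Available Hours
Rate = 287 units/day / 16 hours/day
Rate = 17.9 units/hour

17.9 units/hour


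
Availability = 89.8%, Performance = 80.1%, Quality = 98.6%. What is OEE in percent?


Formula: OEE = Availability * Performance * Quality / 10000
A * P = 89.8% * 80.1% / 100 = 71.93%
OEE = 71.93% * 98.6% / 100 = 70.9%

70.9%


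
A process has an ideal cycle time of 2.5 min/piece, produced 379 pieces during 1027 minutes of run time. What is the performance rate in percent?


Formula: Performance = (Ideal CT * Total Count) / Run Time * 100
Ideal output time = 2.5 * 379 = 947.5 min
Performance = 947.5 / 1027 * 100 = 92.3%

92.3%


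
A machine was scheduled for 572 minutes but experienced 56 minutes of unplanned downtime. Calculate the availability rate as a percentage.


Formula: Availability = (Planned Time - Downtime) / Planned Time * 100
Uptime = 572 - 56 = 516 min
Availability = 516 / 572 * 100 = 90.2%

90.2%


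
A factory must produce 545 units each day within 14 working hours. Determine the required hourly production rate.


Formula: Production Rate = Daily Demand / Available Hours
Rate = 545 units/day / 14 hours/day
Rate = 38.9 units/hour

38.9 units/hour


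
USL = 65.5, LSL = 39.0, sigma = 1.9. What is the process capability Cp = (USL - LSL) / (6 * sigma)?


Cp = (65.5 - 39.0) / (6 * 1.9)

2.32


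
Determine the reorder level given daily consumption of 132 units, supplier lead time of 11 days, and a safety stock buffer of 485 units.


Formula: ROP = (Daily Demand * Lead Time) + Safety Stock
Demand during lead time = 132 * 11 = 1452 units
ROP = 1452 + 485 = 1937 units

1937 units


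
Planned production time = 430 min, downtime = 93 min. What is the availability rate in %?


Formula: Availability = (Planned Time - Downtime) / Planned Time * 100
Uptime = 430 - 93 = 337 min
Availability = 337 / 430 * 100 = 78.4%

78.4%


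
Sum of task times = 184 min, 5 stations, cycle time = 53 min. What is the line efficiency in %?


Formula: Efficiency = Sum of Task Times / (N_stations * CT) * 100
Total station capacity = 5 stations * 53 min = 265 min
Efficiency = 184 / 265 * 100 = 69.4%

69.4%


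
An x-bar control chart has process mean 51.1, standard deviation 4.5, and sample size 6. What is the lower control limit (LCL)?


LCL = 51.1 - 3 * 4.5 / sqrt(6)

45.59


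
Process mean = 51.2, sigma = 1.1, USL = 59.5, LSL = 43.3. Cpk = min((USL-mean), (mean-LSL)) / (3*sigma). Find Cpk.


Cpu = (59.5 - 51.2) / (3 * 1.1) = 2.52
Cpl = (51.2 - 43.3) / (3 * 1.1) = 2.39
Cpk = min(2.52, 2.39) = 2.39

2.39


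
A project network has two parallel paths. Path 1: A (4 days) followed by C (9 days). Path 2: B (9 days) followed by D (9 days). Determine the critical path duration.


Path 1 = 4 + 9 = 13 days
Path 2 = 9 + 9 = 18 days
Duration = max(13, 18) = 18 days

18 days


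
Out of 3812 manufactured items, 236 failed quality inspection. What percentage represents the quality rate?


Formula: Quality Rate = Good Pieces / Total Pieces * 100
Good pieces = 3812 - 236 = 3576
QR = 3576 / 3812 * 100 = 93.8%

93.8%


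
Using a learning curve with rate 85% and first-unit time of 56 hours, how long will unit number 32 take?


Formula: T_n = T_1 * (learning_rate)^(log2(n)) where learning_rate = rate/100
Doublings = log2(32) = 5
T_n = 56 * 0.85^5
T_n = 56 * 0.4437 = 24.8 hours

24.8 hours


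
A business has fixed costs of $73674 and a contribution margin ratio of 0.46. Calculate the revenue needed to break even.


Formula: BER = Fixed Costs / Contribution Margin Ratio
BER = $73674 / 0.46
BER = $160160.87 (to the nearest cent)

$160160.87


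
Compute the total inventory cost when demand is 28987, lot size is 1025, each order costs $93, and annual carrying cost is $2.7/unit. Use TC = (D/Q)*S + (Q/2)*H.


TC = 28987/1025 * 93 + 1025/2 * 2.7

$4013.79


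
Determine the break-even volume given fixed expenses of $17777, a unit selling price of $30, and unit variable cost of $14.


Formula: BEQ = Fixed Costs / (Price - Variable Cost)
Contribution margin = $30 - $14 = $16/unit
BEQ = ceil($17777 / $16/unit) = ceil(1111.06) = 1112 units

1112 units


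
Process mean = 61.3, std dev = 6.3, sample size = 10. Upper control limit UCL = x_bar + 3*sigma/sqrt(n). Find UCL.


UCL = 61.3 + 3 * 6.3 / sqrt(10)

67.28


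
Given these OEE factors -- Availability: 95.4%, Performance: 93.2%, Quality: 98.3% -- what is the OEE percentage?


Formula: OEE = Availability * Performance * Quality / 10000
A * P = 95.4% * 93.2% / 100 = 88.91%
OEE = 88.91% * 98.3% / 100 = 87.4%

87.4%


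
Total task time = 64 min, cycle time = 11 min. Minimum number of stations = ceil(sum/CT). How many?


Formula: N_min = ceil(Sum of Task Times / Cycle Time)
N_min = ceil(64 min / 11 min) = ceil(5.8182)
N_min = 6 stations

6


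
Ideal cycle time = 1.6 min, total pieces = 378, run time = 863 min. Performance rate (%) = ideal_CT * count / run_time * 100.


Formula: Performance = (Ideal CT * Total Count) / Run Time * 100
Ideal output time = 1.6 * 378 = 604.8 min
Performance = 604.8 / 863 * 100 = 70.1%

70.1%
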